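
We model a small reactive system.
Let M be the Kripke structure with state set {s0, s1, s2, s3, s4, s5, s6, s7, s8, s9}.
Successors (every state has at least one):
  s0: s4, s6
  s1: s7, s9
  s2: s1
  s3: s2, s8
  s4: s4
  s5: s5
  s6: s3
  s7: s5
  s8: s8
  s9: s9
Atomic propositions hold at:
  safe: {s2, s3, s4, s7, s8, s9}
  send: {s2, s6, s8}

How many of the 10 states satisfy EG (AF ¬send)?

9

Sat(¬send) = {s0, s1, s3, s4, s5, s7, s9}
AF ¬send: least fixpoint, start Z0 = {s0, s1, s3, s4, s5, s7, s9}, add states with every successor in Z. Z1 = {s0, s1, s2, s3, s4, s5, s6, s7, s9}; fixed.
Sat(AF ¬send) = {s0, s1, s2, s3, s4, s5, s6, s7, s9}
EG (AF ¬send): greatest fixpoint, start Z0 = {s0, s1, s2, s3, s4, s5, s6, s7, s9}, keep only states in Sat with some successor in Z. Already a fixed point.
Sat(EG (AF ¬send)) = {s0, s1, s2, s3, s4, s5, s6, s7, s9}
|Sat(EG (AF ¬send))| = |{s0, s1, s2, s3, s4, s5, s6, s7, s9}| = 9.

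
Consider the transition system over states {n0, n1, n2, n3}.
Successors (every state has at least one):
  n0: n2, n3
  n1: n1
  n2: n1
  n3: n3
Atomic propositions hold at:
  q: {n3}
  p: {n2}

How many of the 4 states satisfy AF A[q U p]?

A[q U p]: least fixpoint, start Z0 = Sat(p) = {n2}, add states in Sat(q) with every successor in Z. Already a fixed point.
Sat(A[q U p]) = {n2}
AF A[q U p]: least fixpoint, start Z0 = {n2}, add states with every successor in Z. Already a fixed point.
Sat(AF A[q U p]) = {n2}
|Sat(AF A[q U p])| = |{n2}| = 1.

1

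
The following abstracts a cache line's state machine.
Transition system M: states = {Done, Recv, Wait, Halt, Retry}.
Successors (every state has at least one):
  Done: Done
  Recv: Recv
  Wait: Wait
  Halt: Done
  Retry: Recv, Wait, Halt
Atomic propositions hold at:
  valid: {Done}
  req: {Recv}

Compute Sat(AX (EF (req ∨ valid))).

{Done, Recv, Halt}

Sat(req ∨ valid) = {Done, Recv}
EF (req ∨ valid): least fixpoint, start Z0 = {Done, Recv}, add states with some successor in Z. Z1 = {Done, Recv, Halt, Retry}; fixed.
Sat(EF (req ∨ valid)) = {Done, Recv, Halt, Retry}
Sat(AX (EF (req ∨ valid))) = {s : every successor in {Done, Recv, Halt, Retry}} = {Done, Recv, Halt}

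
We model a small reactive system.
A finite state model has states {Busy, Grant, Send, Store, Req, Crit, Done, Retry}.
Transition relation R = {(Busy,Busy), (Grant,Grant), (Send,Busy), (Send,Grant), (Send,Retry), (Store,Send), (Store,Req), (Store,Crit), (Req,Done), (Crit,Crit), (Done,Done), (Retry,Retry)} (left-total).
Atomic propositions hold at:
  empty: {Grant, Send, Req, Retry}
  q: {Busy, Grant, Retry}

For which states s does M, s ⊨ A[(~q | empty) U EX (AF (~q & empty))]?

Sat(~q) = {Send, Store, Req, Crit, Done}
Sat(~q | empty) = {Grant, Send, Store, Req, Crit, Done, Retry}
Sat(~q & empty) = {Send, Req}
AF (~q & empty): least fixpoint, start Z0 = {Send, Req}, add states with every successor in Z. Already a fixed point.
Sat(AF (~q & empty)) = {Send, Req}
Sat(EX (AF (~q & empty))) = {s : some successor in {Send, Req}} = {Store}
A[(~q | empty) U EX (AF (~q & empty))]: least fixpoint, start Z0 = Sat(EX (AF (~q & empty))) = {Store}, add states in Sat(~q | empty) with every successor in Z. Already a fixed point.
Sat(A[(~q | empty) U EX (AF (~q & empty))]) = {Store}

{Store}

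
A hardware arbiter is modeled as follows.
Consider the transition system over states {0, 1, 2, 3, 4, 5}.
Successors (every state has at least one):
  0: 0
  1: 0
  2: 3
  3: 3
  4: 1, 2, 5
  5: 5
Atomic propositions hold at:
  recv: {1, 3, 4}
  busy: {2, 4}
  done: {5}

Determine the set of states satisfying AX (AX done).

Sat(AX done) = {s : every successor in {5}} = {5}
Sat(AX (AX done)) = {s : every successor in {5}} = {5}

{5}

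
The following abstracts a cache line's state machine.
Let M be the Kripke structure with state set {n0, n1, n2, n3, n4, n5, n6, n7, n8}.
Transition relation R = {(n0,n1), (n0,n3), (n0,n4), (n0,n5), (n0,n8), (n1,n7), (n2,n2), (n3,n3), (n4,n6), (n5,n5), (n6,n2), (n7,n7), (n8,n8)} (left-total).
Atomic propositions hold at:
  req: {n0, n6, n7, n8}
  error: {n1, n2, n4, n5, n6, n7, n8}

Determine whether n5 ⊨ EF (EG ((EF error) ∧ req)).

No

EF error: least fixpoint, start Z0 = {n1, n2, n4, n5, n6, n7, n8}, add states with some successor in Z. Z1 = {n0, n1, n2, n4, n5, n6, n7, n8}; fixed.
Sat(EF error) = {n0, n1, n2, n4, n5, n6, n7, n8}
Sat((EF error) ∧ req) = {n0, n6, n7, n8}
EG ((EF error) ∧ req): greatest fixpoint, start Z0 = {n0, n6, n7, n8}, keep only states in Sat with some successor in Z. Z1 = {n0, n7, n8}; fixed.
Sat(EG ((EF error) ∧ req)) = {n0, n7, n8}
EF (EG ((EF error) ∧ req)): least fixpoint, start Z0 = {n0, n7, n8}, add states with some successor in Z. Z1 = {n0, n1, n7, n8}; fixed.
Sat(EF (EG ((EF error) ∧ req))) = {n0, n1, n7, n8}
n5 ∉ Sat(EF (EG ((EF error) ∧ req))) = {n0, n1, n7, n8}, so the formula does not hold at n5.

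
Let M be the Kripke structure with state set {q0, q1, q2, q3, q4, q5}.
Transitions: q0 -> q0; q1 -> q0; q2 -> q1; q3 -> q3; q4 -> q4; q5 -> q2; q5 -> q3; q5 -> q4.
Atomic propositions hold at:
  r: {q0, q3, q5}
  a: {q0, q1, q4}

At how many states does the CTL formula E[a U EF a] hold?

5

EF a: least fixpoint, start Z0 = {q0, q1, q4}, add states with some successor in Z. Z1 = {q0, q1, q2, q4, q5}; fixed.
Sat(EF a) = {q0, q1, q2, q4, q5}
E[a U EF a]: least fixpoint, start Z0 = Sat(EF a) = {q0, q1, q2, q4, q5}, add states in Sat(a) with some successor in Z. Already a fixed point.
Sat(E[a U EF a]) = {q0, q1, q2, q4, q5}
|Sat(E[a U EF a])| = |{q0, q1, q2, q4, q5}| = 5.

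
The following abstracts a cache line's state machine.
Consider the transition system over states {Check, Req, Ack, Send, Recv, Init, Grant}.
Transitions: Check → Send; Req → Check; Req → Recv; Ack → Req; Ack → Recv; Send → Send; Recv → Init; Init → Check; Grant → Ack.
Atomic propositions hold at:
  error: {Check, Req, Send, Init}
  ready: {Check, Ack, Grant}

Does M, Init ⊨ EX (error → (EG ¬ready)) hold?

Sat(¬ready) = {Req, Send, Recv, Init}
EG ¬ready: greatest fixpoint, start Z0 = {Req, Send, Recv, Init}, keep only states in Sat with some successor in Z. Z1 = {Req, Send, Recv}; Z2 = {Req, Send}; Z3 = {Send}; fixed.
Sat(EG ¬ready) = {Send}
Sat(error → (EG ¬ready)) = {Ack, Send, Recv, Grant}
Sat(EX (error → (EG ¬ready))) = {s : some successor in {Ack, Send, Recv, Grant}} = {Check, Req, Ack, Send, Grant}
Init ∉ Sat(EX (error → (EG ¬ready))) = {Check, Req, Ack, Send, Grant}, so the formula does not hold at Init.

No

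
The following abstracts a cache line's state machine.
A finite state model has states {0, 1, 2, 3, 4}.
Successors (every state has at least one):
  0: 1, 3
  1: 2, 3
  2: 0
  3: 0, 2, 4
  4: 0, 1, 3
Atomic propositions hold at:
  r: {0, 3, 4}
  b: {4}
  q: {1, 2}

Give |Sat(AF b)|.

AF b: least fixpoint, start Z0 = {4}, add states with every successor in Z. Already a fixed point.
Sat(AF b) = {4}
|Sat(AF b)| = |{4}| = 1.

1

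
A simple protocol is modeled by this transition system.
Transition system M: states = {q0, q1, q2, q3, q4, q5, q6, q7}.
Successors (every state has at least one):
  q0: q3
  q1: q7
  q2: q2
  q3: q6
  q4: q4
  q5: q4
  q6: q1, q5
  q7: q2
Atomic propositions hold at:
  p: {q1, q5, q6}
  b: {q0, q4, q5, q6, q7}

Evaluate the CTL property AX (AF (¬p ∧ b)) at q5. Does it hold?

Sat(¬p) = {q0, q2, q3, q4, q7}
Sat(¬p ∧ b) = {q0, q4, q7}
AF (¬p ∧ b): least fixpoint, start Z0 = {q0, q4, q7}, add states with every successor in Z. Z1 = {q0, q1, q4, q5, q7}; Z2 = {q0, q1, q4, q5, q6, q7}; Z3 = {q0, q1, q3, q4, q5, q6, q7}; fixed.
Sat(AF (¬p ∧ b)) = {q0, q1, q3, q4, q5, q6, q7}
Sat(AX (AF (¬p ∧ b))) = {s : every successor in {q0, q1, q3, q4, q5, q6, q7}} = {q0, q1, q3, q4, q5, q6}
q5 ∈ Sat(AX (AF (¬p ∧ b))) = {q0, q1, q3, q4, q5, q6}, so the formula holds at q5.

Yes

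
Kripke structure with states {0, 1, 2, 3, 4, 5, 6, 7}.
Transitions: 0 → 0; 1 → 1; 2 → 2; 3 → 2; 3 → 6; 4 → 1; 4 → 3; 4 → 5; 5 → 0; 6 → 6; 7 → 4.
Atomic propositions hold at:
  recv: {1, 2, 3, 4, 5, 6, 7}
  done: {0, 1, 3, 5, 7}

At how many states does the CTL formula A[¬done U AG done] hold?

Sat(¬done) = {2, 4, 6}
AG done: greatest fixpoint, start Z0 = {0, 1, 3, 5, 7}, keep only states in Sat with every successor in Z. Z1 = {0, 1, 5}; fixed.
Sat(AG done) = {0, 1, 5}
A[¬done U AG done]: least fixpoint, start Z0 = Sat(AG done) = {0, 1, 5}, add states in Sat(¬done) with every successor in Z. Already a fixed point.
Sat(A[¬done U AG done]) = {0, 1, 5}
|Sat(A[¬done U AG done])| = |{0, 1, 5}| = 3.

3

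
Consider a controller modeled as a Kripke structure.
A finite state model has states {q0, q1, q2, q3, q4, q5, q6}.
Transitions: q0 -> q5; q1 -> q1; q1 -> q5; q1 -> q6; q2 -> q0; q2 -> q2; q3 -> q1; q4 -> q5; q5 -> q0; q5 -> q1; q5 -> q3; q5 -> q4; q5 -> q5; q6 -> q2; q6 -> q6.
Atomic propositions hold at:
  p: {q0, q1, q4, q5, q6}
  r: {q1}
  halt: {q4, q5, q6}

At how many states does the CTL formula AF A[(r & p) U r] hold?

2

Sat(r & p) = {q1}
A[(r & p) U r]: least fixpoint, start Z0 = Sat(r) = {q1}, add states in Sat(r & p) with every successor in Z. Already a fixed point.
Sat(A[(r & p) U r]) = {q1}
AF A[(r & p) U r]: least fixpoint, start Z0 = {q1}, add states with every successor in Z. Z1 = {q1, q3}; fixed.
Sat(AF A[(r & p) U r]) = {q1, q3}
|Sat(AF A[(r & p) U r])| = |{q1, q3}| = 2.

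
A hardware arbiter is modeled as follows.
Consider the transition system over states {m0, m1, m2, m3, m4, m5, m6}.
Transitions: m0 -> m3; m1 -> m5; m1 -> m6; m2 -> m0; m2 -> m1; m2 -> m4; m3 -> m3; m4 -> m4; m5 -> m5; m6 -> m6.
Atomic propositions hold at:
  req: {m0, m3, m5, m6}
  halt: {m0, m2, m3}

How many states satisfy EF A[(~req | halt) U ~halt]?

Sat(~req) = {m1, m2, m4}
Sat(~req | halt) = {m0, m1, m2, m3, m4}
Sat(~halt) = {m1, m4, m5, m6}
A[(~req | halt) U ~halt]: least fixpoint, start Z0 = Sat(~halt) = {m1, m4, m5, m6}, add states in Sat(~req | halt) with every successor in Z. Already a fixed point.
Sat(A[(~req | halt) U ~halt]) = {m1, m4, m5, m6}
EF A[(~req | halt) U ~halt]: least fixpoint, start Z0 = {m1, m4, m5, m6}, add states with some successor in Z. Z1 = {m1, m2, m4, m5, m6}; fixed.
Sat(EF A[(~req | halt) U ~halt]) = {m1, m2, m4, m5, m6}
|Sat(EF A[(~req | halt) U ~halt])| = |{m1, m2, m4, m5, m6}| = 5.

5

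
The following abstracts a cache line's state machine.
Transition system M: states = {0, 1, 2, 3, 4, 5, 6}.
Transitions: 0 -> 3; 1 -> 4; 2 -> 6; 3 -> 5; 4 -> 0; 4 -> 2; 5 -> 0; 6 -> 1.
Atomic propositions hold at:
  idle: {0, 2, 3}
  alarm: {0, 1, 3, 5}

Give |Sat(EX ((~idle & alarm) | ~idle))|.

4

Sat(~idle) = {1, 4, 5, 6}
Sat(~idle & alarm) = {1, 5}
Sat((~idle & alarm) | ~idle) = {1, 4, 5, 6}
Sat(EX ((~idle & alarm) | ~idle)) = {s : some successor in {1, 4, 5, 6}} = {1, 2, 3, 6}
|Sat(EX ((~idle & alarm) | ~idle))| = |{1, 2, 3, 6}| = 4.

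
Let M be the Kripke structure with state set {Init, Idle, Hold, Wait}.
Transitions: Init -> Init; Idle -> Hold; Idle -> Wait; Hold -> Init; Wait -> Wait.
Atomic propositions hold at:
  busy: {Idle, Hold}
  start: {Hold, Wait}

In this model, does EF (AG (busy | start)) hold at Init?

Sat(busy | start) = {Idle, Hold, Wait}
AG (busy | start): greatest fixpoint, start Z0 = {Idle, Hold, Wait}, keep only states in Sat with every successor in Z. Z1 = {Idle, Wait}; Z2 = {Wait}; fixed.
Sat(AG (busy | start)) = {Wait}
EF (AG (busy | start)): least fixpoint, start Z0 = {Wait}, add states with some successor in Z. Z1 = {Idle, Wait}; fixed.
Sat(EF (AG (busy | start))) = {Idle, Wait}
Init ∉ Sat(EF (AG (busy | start))) = {Idle, Wait}, so the formula does not hold at Init.

No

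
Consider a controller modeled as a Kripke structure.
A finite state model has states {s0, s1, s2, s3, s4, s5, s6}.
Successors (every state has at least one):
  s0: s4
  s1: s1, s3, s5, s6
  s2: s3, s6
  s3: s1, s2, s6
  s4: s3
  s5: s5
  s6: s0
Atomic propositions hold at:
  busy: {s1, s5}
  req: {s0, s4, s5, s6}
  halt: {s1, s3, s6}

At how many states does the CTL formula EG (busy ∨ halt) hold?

Sat(busy ∨ halt) = {s1, s3, s5, s6}
EG (busy ∨ halt): greatest fixpoint, start Z0 = {s1, s3, s5, s6}, keep only states in Sat with some successor in Z. Z1 = {s1, s3, s5}; fixed.
Sat(EG (busy ∨ halt)) = {s1, s3, s5}
|Sat(EG (busy ∨ halt))| = |{s1, s3, s5}| = 3.

3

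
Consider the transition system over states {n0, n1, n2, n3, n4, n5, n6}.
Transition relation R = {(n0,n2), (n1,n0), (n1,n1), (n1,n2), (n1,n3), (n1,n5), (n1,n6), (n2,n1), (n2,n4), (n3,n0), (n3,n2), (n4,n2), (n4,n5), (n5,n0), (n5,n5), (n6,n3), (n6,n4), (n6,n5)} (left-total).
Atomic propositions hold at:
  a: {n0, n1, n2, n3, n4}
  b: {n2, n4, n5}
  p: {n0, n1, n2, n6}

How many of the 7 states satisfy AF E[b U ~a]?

6

Sat(~a) = {n5, n6}
E[b U ~a]: least fixpoint, start Z0 = Sat(~a) = {n5, n6}, add states in Sat(b) with some successor in Z. Z1 = {n4, n5, n6}; Z2 = {n2, n4, n5, n6}; fixed.
Sat(E[b U ~a]) = {n2, n4, n5, n6}
AF E[b U ~a]: least fixpoint, start Z0 = {n2, n4, n5, n6}, add states with every successor in Z. Z1 = {n0, n2, n4, n5, n6}; Z2 = {n0, n2, n3, n4, n5, n6}; fixed.
Sat(AF E[b U ~a]) = {n0, n2, n3, n4, n5, n6}
|Sat(AF E[b U ~a])| = |{n0, n2, n3, n4, n5, n6}| = 6.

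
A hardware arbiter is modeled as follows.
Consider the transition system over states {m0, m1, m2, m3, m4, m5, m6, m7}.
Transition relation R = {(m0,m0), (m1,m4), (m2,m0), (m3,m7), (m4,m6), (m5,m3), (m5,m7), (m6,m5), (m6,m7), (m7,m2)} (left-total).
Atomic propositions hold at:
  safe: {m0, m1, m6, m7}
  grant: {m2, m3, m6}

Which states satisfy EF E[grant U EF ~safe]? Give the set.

{m1, m2, m3, m4, m5, m6, m7}

Sat(~safe) = {m2, m3, m4, m5}
EF ~safe: least fixpoint, start Z0 = {m2, m3, m4, m5}, add states with some successor in Z. Z1 = {m1, m2, m3, m4, m5, m6, m7}; fixed.
Sat(EF ~safe) = {m1, m2, m3, m4, m5, m6, m7}
E[grant U EF ~safe]: least fixpoint, start Z0 = Sat(EF ~safe) = {m1, m2, m3, m4, m5, m6, m7}, add states in Sat(grant) with some successor in Z. Already a fixed point.
Sat(E[grant U EF ~safe]) = {m1, m2, m3, m4, m5, m6, m7}
EF E[grant U EF ~safe]: least fixpoint, start Z0 = {m1, m2, m3, m4, m5, m6, m7}, add states with some successor in Z. Already a fixed point.
Sat(EF E[grant U EF ~safe]) = {m1, m2, m3, m4, m5, m6, m7}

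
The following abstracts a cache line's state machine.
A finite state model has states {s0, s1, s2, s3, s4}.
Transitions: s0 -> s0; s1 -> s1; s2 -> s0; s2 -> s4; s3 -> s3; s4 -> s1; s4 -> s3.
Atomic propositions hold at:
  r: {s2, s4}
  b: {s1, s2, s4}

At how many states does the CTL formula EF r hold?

EF r: least fixpoint, start Z0 = {s2, s4}, add states with some successor in Z. Already a fixed point.
Sat(EF r) = {s2, s4}
|Sat(EF r)| = |{s2, s4}| = 2.

2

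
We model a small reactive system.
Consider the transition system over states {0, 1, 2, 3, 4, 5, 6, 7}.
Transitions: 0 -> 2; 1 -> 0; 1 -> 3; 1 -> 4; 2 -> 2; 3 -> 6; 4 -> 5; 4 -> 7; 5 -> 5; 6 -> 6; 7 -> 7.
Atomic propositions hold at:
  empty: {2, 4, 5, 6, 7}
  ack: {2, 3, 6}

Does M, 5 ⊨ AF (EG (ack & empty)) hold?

Sat(ack & empty) = {2, 6}
EG (ack & empty): greatest fixpoint, start Z0 = {2, 6}, keep only states in Sat with some successor in Z. Already a fixed point.
Sat(EG (ack & empty)) = {2, 6}
AF (EG (ack & empty)): least fixpoint, start Z0 = {2, 6}, add states with every successor in Z. Z1 = {0, 2, 3, 6}; fixed.
Sat(AF (EG (ack & empty))) = {0, 2, 3, 6}
5 ∉ Sat(AF (EG (ack & empty))) = {0, 2, 3, 6}, so the formula does not hold at 5.

No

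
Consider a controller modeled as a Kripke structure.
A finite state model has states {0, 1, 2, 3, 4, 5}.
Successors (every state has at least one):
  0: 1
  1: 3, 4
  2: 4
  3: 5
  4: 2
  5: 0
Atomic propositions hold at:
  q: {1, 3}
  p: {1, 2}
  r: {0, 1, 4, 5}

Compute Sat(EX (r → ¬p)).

{1, 2, 3, 4, 5}

Sat(¬p) = {0, 3, 4, 5}
Sat(r → ¬p) = {0, 2, 3, 4, 5}
Sat(EX (r → ¬p)) = {s : some successor in {0, 2, 3, 4, 5}} = {1, 2, 3, 4, 5}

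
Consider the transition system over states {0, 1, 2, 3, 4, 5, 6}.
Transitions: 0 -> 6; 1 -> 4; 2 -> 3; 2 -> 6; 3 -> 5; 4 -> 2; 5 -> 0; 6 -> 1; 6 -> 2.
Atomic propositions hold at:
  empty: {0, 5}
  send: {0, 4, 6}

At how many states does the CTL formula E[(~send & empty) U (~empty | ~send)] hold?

Sat(~send) = {1, 2, 3, 5}
Sat(~send & empty) = {5}
Sat(~empty) = {1, 2, 3, 4, 6}
Sat(~empty | ~send) = {1, 2, 3, 4, 5, 6}
E[(~send & empty) U (~empty | ~send)]: least fixpoint, start Z0 = Sat((~empty | ~send)) = {1, 2, 3, 4, 5, 6}, add states in Sat(~send & empty) with some successor in Z. Already a fixed point.
Sat(E[(~send & empty) U (~empty | ~send)]) = {1, 2, 3, 4, 5, 6}
|Sat(E[(~send & empty) U (~empty | ~send)])| = |{1, 2, 3, 4, 5, 6}| = 6.

6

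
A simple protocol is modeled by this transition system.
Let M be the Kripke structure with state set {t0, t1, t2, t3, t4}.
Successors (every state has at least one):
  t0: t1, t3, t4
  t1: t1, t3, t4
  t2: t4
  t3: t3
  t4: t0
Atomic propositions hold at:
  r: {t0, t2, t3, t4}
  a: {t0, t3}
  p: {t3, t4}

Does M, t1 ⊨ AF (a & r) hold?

Sat(a & r) = {t0, t3}
AF (a & r): least fixpoint, start Z0 = {t0, t3}, add states with every successor in Z. Z1 = {t0, t3, t4}; Z2 = {t0, t2, t3, t4}; fixed.
Sat(AF (a & r)) = {t0, t2, t3, t4}
t1 ∉ Sat(AF (a & r)) = {t0, t2, t3, t4}, so the formula does not hold at t1.

No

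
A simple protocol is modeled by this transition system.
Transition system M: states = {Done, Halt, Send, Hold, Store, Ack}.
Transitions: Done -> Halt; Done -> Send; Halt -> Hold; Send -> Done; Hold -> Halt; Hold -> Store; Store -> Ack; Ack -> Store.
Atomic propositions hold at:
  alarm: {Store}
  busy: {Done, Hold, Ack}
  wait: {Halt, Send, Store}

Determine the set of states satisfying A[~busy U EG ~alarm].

Sat(~busy) = {Halt, Send, Store}
Sat(~alarm) = {Done, Halt, Send, Hold, Ack}
EG ~alarm: greatest fixpoint, start Z0 = {Done, Halt, Send, Hold, Ack}, keep only states in Sat with some successor in Z. Z1 = {Done, Halt, Send, Hold}; fixed.
Sat(EG ~alarm) = {Done, Halt, Send, Hold}
A[~busy U EG ~alarm]: least fixpoint, start Z0 = Sat(EG ~alarm) = {Done, Halt, Send, Hold}, add states in Sat(~busy) with every successor in Z. Already a fixed point.
Sat(A[~busy U EG ~alarm]) = {Done, Halt, Send, Hold}

{Done, Halt, Send, Hold}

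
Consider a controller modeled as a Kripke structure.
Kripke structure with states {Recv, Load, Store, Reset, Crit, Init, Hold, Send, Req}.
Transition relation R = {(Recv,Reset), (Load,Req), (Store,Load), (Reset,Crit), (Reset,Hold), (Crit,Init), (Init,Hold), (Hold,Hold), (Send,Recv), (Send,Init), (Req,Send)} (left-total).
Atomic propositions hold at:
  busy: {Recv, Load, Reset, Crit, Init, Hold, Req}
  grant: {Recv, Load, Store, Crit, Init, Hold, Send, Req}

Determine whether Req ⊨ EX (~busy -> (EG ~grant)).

Sat(~busy) = {Store, Send}
Sat(~grant) = {Reset}
EG ~grant: greatest fixpoint, start Z0 = {Reset}, keep only states in Sat with some successor in Z. Z1 = ∅; fixed.
Sat(EG ~grant) = ∅
Sat(~busy -> (EG ~grant)) = {Recv, Load, Reset, Crit, Init, Hold, Req}
Sat(EX (~busy -> (EG ~grant))) = {s : some successor in {Recv, Load, Reset, Crit, Init, Hold, Req}} = {Recv, Load, Store, Reset, Crit, Init, Hold, Send}
Req ∉ Sat(EX (~busy -> (EG ~grant))) = {Recv, Load, Store, Reset, Crit, Init, Hold, Send}, so the formula does not hold at Req.

No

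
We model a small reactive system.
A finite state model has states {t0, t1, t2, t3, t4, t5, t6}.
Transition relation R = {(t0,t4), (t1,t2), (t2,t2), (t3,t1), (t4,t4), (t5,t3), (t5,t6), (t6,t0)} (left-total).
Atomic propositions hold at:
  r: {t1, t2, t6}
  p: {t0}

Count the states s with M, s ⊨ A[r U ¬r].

Sat(¬r) = {t0, t3, t4, t5}
A[r U ¬r]: least fixpoint, start Z0 = Sat(¬r) = {t0, t3, t4, t5}, add states in Sat(r) with every successor in Z. Z1 = {t0, t3, t4, t5, t6}; fixed.
Sat(A[r U ¬r]) = {t0, t3, t4, t5, t6}
|Sat(A[r U ¬r])| = |{t0, t3, t4, t5, t6}| = 5.

5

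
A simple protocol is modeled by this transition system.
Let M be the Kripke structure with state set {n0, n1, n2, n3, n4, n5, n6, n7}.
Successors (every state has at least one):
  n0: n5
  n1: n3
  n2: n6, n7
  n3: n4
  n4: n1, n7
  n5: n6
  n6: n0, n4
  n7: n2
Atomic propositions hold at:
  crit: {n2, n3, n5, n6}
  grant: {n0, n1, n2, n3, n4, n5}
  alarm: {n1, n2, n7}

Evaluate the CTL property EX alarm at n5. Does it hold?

No

Sat(EX alarm) = {s : some successor in {n1, n2, n7}} = {n2, n4, n7}
n5 ∉ Sat(EX alarm) = {n2, n4, n7}, so the formula does not hold at n5.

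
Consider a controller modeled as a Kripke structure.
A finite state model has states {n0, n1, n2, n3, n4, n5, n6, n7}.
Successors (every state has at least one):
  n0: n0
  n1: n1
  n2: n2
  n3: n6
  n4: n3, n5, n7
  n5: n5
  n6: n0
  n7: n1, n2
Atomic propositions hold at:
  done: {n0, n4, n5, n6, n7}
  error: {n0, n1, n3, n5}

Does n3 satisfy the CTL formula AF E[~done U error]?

Sat(~done) = {n1, n2, n3}
E[~done U error]: least fixpoint, start Z0 = Sat(error) = {n0, n1, n3, n5}, add states in Sat(~done) with some successor in Z. Already a fixed point.
Sat(E[~done U error]) = {n0, n1, n3, n5}
AF E[~done U error]: least fixpoint, start Z0 = {n0, n1, n3, n5}, add states with every successor in Z. Z1 = {n0, n1, n3, n5, n6}; fixed.
Sat(AF E[~done U error]) = {n0, n1, n3, n5, n6}
n3 ∈ Sat(AF E[~done U error]) = {n0, n1, n3, n5, n6}, so the formula holds at n3.

Yes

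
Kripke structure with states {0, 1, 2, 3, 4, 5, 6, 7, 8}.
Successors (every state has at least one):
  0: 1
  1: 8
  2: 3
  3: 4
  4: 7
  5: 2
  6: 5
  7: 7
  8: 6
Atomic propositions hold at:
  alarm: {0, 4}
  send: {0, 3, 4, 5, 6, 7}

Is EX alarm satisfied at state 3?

Sat(EX alarm) = {s : some successor in {0, 4}} = {3}
3 ∈ Sat(EX alarm) = {3}, so the formula holds at 3.

Yes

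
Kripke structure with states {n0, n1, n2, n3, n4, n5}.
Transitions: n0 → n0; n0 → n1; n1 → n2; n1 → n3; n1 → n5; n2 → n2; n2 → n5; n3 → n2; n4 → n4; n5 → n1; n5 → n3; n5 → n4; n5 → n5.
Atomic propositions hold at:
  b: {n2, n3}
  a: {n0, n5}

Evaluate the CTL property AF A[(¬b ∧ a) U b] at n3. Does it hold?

Yes

Sat(¬b) = {n0, n1, n4, n5}
Sat(¬b ∧ a) = {n0, n5}
A[(¬b ∧ a) U b]: least fixpoint, start Z0 = Sat(b) = {n2, n3}, add states in Sat(¬b ∧ a) with every successor in Z. Already a fixed point.
Sat(A[(¬b ∧ a) U b]) = {n2, n3}
AF A[(¬b ∧ a) U b]: least fixpoint, start Z0 = {n2, n3}, add states with every successor in Z. Already a fixed point.
Sat(AF A[(¬b ∧ a) U b]) = {n2, n3}
n3 ∈ Sat(AF A[(¬b ∧ a) U b]) = {n2, n3}, so the formula holds at n3.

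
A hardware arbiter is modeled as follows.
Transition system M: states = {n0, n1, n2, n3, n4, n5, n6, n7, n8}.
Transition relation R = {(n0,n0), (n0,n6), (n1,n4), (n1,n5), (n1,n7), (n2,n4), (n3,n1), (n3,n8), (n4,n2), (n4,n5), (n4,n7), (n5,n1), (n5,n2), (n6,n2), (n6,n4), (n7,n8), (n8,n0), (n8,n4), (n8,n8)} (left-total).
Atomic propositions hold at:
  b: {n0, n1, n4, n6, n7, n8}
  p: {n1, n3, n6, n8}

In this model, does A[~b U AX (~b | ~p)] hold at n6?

Yes

Sat(~b) = {n2, n3, n5}
Sat(~p) = {n0, n2, n4, n5, n7}
Sat(~b | ~p) = {n0, n2, n3, n4, n5, n7}
Sat(AX (~b | ~p)) = {s : every successor in {n0, n2, n3, n4, n5, n7}} = {n1, n2, n4, n6}
A[~b U AX (~b | ~p)]: least fixpoint, start Z0 = Sat(AX (~b | ~p)) = {n1, n2, n4, n6}, add states in Sat(~b) with every successor in Z. Z1 = {n1, n2, n4, n5, n6}; fixed.
Sat(A[~b U AX (~b | ~p)]) = {n1, n2, n4, n5, n6}
n6 ∈ Sat(A[~b U AX (~b | ~p)]) = {n1, n2, n4, n5, n6}, so the formula holds at n6.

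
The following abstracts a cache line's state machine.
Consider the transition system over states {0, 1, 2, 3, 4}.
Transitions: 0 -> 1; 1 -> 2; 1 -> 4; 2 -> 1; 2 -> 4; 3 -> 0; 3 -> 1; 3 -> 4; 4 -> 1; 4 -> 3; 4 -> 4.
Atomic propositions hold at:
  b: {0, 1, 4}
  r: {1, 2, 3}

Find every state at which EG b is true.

{0, 1, 4}

EG b: greatest fixpoint, start Z0 = {0, 1, 4}, keep only states in Sat with some successor in Z. Already a fixed point.
Sat(EG b) = {0, 1, 4}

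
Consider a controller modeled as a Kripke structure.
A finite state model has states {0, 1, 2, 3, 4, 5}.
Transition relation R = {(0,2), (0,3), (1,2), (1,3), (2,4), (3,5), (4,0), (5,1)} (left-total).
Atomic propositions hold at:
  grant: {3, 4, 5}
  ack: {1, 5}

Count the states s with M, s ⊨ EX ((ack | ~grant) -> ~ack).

Sat(~grant) = {0, 1, 2}
Sat(ack | ~grant) = {0, 1, 2, 5}
Sat(~ack) = {0, 2, 3, 4}
Sat((ack | ~grant) -> ~ack) = {0, 2, 3, 4}
Sat(EX ((ack | ~grant) -> ~ack)) = {s : some successor in {0, 2, 3, 4}} = {0, 1, 2, 4}
|Sat(EX ((ack | ~grant) -> ~ack))| = |{0, 1, 2, 4}| = 4.

4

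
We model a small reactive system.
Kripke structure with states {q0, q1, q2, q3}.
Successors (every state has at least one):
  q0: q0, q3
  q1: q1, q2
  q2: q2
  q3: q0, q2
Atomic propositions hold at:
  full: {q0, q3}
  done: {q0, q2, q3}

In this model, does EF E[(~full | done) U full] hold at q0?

Yes

Sat(~full) = {q1, q2}
Sat(~full | done) = {q0, q1, q2, q3}
E[(~full | done) U full]: least fixpoint, start Z0 = Sat(full) = {q0, q3}, add states in Sat(~full | done) with some successor in Z. Already a fixed point.
Sat(E[(~full | done) U full]) = {q0, q3}
EF E[(~full | done) U full]: least fixpoint, start Z0 = {q0, q3}, add states with some successor in Z. Already a fixed point.
Sat(EF E[(~full | done) U full]) = {q0, q3}
q0 ∈ Sat(EF E[(~full | done) U full]) = {q0, q3}, so the formula holds at q0.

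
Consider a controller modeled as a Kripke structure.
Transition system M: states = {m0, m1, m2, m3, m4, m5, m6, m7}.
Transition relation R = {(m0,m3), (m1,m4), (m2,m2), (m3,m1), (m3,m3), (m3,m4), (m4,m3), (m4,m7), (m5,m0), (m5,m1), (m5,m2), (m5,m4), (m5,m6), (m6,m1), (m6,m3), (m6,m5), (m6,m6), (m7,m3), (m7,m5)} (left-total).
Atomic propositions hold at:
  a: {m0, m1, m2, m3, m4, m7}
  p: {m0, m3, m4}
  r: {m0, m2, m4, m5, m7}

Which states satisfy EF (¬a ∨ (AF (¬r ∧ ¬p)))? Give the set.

Sat(¬a) = {m5, m6}
Sat(¬r) = {m1, m3, m6}
Sat(¬p) = {m1, m2, m5, m6, m7}
Sat(¬r ∧ ¬p) = {m1, m6}
AF (¬r ∧ ¬p): least fixpoint, start Z0 = {m1, m6}, add states with every successor in Z. Already a fixed point.
Sat(AF (¬r ∧ ¬p)) = {m1, m6}
Sat(¬a ∨ (AF (¬r ∧ ¬p))) = {m1, m5, m6}
EF (¬a ∨ (AF (¬r ∧ ¬p))): least fixpoint, start Z0 = {m1, m5, m6}, add states with some successor in Z. Z1 = {m1, m3, m5, m6, m7}; Z2 = {m0, m1, m3, m4, m5, m6, m7}; fixed.
Sat(EF (¬a ∨ (AF (¬r ∧ ¬p)))) = {m0, m1, m3, m4, m5, m6, m7}

{m0, m1, m3, m4, m5, m6, m7}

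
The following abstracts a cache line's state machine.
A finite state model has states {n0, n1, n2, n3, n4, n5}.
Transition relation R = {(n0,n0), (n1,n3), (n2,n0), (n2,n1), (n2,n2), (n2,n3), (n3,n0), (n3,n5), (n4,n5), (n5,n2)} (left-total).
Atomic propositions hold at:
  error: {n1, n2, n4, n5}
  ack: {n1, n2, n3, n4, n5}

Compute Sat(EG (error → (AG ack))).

AG ack: greatest fixpoint, start Z0 = {n1, n2, n3, n4, n5}, keep only states in Sat with every successor in Z. Z1 = {n1, n4, n5}; Z2 = {n4}; Z3 = ∅; fixed.
Sat(AG ack) = ∅
Sat(error → (AG ack)) = {n0, n3}
EG (error → (AG ack)): greatest fixpoint, start Z0 = {n0, n3}, keep only states in Sat with some successor in Z. Already a fixed point.
Sat(EG (error → (AG ack))) = {n0, n3}

{n0, n3}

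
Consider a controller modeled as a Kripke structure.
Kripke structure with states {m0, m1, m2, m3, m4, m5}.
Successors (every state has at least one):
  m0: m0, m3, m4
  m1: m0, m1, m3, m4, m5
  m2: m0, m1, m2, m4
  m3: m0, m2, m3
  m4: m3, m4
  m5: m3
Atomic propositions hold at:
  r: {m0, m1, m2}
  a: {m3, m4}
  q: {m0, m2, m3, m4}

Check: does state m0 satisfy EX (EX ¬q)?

No

Sat(¬q) = {m1, m5}
Sat(EX ¬q) = {s : some successor in {m1, m5}} = {m1, m2}
Sat(EX (EX ¬q)) = {s : some successor in {m1, m2}} = {m1, m2, m3}
m0 ∉ Sat(EX (EX ¬q)) = {m1, m2, m3}, so the formula does not hold at m0.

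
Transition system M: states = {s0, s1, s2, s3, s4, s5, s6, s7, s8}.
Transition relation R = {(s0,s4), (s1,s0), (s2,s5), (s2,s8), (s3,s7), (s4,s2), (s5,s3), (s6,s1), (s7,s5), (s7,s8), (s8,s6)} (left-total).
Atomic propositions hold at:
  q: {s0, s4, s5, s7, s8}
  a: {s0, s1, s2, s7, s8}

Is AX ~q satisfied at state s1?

No

Sat(~q) = {s1, s2, s3, s6}
Sat(AX ~q) = {s : every successor in {s1, s2, s3, s6}} = {s4, s5, s6, s8}
s1 ∉ Sat(AX ~q) = {s4, s5, s6, s8}, so the formula does not hold at s1.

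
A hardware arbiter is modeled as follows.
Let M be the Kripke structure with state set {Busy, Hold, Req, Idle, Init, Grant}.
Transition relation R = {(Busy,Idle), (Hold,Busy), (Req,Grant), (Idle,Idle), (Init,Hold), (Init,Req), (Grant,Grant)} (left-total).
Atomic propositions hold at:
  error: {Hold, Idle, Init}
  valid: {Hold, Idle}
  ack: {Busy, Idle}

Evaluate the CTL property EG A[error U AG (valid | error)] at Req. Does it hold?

Sat(valid | error) = {Hold, Idle, Init}
AG (valid | error): greatest fixpoint, start Z0 = {Hold, Idle, Init}, keep only states in Sat with every successor in Z. Z1 = {Idle}; fixed.
Sat(AG (valid | error)) = {Idle}
A[error U AG (valid | error)]: least fixpoint, start Z0 = Sat(AG (valid | error)) = {Idle}, add states in Sat(error) with every successor in Z. Already a fixed point.
Sat(A[error U AG (valid | error)]) = {Idle}
EG A[error U AG (valid | error)]: greatest fixpoint, start Z0 = {Idle}, keep only states in Sat with some successor in Z. Already a fixed point.
Sat(EG A[error U AG (valid | error)]) = {Idle}
Req ∉ Sat(EG A[error U AG (valid | error)]) = {Idle}, so the formula does not hold at Req.

No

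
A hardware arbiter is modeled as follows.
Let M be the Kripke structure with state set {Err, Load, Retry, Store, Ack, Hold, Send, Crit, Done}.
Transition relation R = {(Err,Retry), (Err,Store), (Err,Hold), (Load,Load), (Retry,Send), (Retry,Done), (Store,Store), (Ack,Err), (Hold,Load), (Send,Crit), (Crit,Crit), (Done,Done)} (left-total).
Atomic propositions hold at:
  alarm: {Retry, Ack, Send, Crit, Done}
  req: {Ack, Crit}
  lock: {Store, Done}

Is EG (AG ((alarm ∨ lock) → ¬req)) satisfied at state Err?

Sat(alarm ∨ lock) = {Retry, Store, Ack, Send, Crit, Done}
Sat(¬req) = {Err, Load, Retry, Store, Hold, Send, Done}
Sat((alarm ∨ lock) → ¬req) = {Err, Load, Retry, Store, Hold, Send, Done}
AG ((alarm ∨ lock) → ¬req): greatest fixpoint, start Z0 = {Err, Load, Retry, Store, Hold, Send, Done}, keep only states in Sat with every successor in Z. Z1 = {Err, Load, Retry, Store, Hold, Done}; Z2 = {Err, Load, Store, Hold, Done}; Z3 = {Load, Store, Hold, Done}; fixed.
Sat(AG ((alarm ∨ lock) → ¬req)) = {Load, Store, Hold, Done}
EG (AG ((alarm ∨ lock) → ¬req)): greatest fixpoint, start Z0 = {Load, Store, Hold, Done}, keep only states in Sat with some successor in Z. Already a fixed point.
Sat(EG (AG ((alarm ∨ lock) → ¬req))) = {Load, Store, Hold, Done}
Err ∉ Sat(EG (AG ((alarm ∨ lock) → ¬req))) = {Load, Store, Hold, Done}, so the formula does not hold at Err.

No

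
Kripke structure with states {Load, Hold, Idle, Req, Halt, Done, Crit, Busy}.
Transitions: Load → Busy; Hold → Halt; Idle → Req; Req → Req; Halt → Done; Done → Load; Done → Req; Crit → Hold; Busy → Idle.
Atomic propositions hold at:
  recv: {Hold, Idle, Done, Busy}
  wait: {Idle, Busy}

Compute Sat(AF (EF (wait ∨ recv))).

Sat(wait ∨ recv) = {Hold, Idle, Done, Busy}
EF (wait ∨ recv): least fixpoint, start Z0 = {Hold, Idle, Done, Busy}, add states with some successor in Z. Z1 = {Load, Hold, Idle, Halt, Done, Crit, Busy}; fixed.
Sat(EF (wait ∨ recv)) = {Load, Hold, Idle, Halt, Done, Crit, Busy}
AF (EF (wait ∨ recv)): least fixpoint, start Z0 = {Load, Hold, Idle, Halt, Done, Crit, Busy}, add states with every successor in Z. Already a fixed point.
Sat(AF (EF (wait ∨ recv))) = {Load, Hold, Idle, Halt, Done, Crit, Busy}

{Load, Hold, Idle, Halt, Done, Crit, Busy}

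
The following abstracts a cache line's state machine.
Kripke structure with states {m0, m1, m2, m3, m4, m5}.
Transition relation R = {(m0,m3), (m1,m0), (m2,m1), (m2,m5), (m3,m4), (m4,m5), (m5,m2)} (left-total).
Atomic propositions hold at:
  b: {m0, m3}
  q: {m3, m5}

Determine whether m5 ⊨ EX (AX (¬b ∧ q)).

Sat(¬b) = {m1, m2, m4, m5}
Sat(¬b ∧ q) = {m5}
Sat(AX (¬b ∧ q)) = {s : every successor in {m5}} = {m4}
Sat(EX (AX (¬b ∧ q))) = {s : some successor in {m4}} = {m3}
m5 ∉ Sat(EX (AX (¬b ∧ q))) = {m3}, so the formula does not hold at m5.

No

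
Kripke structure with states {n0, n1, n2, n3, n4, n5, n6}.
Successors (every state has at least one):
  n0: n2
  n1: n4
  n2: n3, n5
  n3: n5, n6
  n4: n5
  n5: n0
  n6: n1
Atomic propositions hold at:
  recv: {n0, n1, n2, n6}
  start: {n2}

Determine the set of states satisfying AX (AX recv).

{n3, n4, n5}

Sat(AX recv) = {s : every successor in {n0, n1, n2, n6}} = {n0, n5, n6}
Sat(AX (AX recv)) = {s : every successor in {n0, n5, n6}} = {n3, n4, n5}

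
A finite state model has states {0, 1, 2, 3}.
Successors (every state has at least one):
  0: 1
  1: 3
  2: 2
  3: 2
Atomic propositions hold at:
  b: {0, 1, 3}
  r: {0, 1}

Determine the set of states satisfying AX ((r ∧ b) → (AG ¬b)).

Sat(r ∧ b) = {0, 1}
Sat(¬b) = {2}
AG ¬b: greatest fixpoint, start Z0 = {2}, keep only states in Sat with every successor in Z. Already a fixed point.
Sat(AG ¬b) = {2}
Sat((r ∧ b) → (AG ¬b)) = {2, 3}
Sat(AX ((r ∧ b) → (AG ¬b))) = {s : every successor in {2, 3}} = {1, 2, 3}

{1, 2, 3}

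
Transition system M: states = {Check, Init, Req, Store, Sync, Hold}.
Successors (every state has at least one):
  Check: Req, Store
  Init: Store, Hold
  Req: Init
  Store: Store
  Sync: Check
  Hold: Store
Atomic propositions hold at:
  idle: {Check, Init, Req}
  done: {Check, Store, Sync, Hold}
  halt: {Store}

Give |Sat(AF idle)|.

AF idle: least fixpoint, start Z0 = {Check, Init, Req}, add states with every successor in Z. Z1 = {Check, Init, Req, Sync}; fixed.
Sat(AF idle) = {Check, Init, Req, Sync}
|Sat(AF idle)| = |{Check, Init, Req, Sync}| = 4.

4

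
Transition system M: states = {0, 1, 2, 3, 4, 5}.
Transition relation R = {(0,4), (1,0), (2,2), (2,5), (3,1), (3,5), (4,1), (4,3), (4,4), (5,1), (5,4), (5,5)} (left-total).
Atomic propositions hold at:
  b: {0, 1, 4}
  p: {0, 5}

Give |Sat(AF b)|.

3

AF b: least fixpoint, start Z0 = {0, 1, 4}, add states with every successor in Z. Already a fixed point.
Sat(AF b) = {0, 1, 4}
|Sat(AF b)| = |{0, 1, 4}| = 3.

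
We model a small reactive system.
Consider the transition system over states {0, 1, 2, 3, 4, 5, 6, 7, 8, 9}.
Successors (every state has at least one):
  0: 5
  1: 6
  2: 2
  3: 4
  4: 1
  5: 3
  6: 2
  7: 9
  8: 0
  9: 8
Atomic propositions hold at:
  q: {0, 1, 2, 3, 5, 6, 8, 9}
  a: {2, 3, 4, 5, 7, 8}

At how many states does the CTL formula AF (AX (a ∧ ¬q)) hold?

6

Sat(¬q) = {4, 7}
Sat(a ∧ ¬q) = {4, 7}
Sat(AX (a ∧ ¬q)) = {s : every successor in {4, 7}} = {3}
AF (AX (a ∧ ¬q)): least fixpoint, start Z0 = {3}, add states with every successor in Z. Z1 = {3, 5}; Z2 = {0, 3, 5}; Z3 = {0, 3, 5, 8}; Z4 = {0, 3, 5, 8, 9}; Z5 = {0, 3, 5, 7, 8, 9}; fixed.
Sat(AF (AX (a ∧ ¬q))) = {0, 3, 5, 7, 8, 9}
|Sat(AF (AX (a ∧ ¬q)))| = |{0, 3, 5, 7, 8, 9}| = 6.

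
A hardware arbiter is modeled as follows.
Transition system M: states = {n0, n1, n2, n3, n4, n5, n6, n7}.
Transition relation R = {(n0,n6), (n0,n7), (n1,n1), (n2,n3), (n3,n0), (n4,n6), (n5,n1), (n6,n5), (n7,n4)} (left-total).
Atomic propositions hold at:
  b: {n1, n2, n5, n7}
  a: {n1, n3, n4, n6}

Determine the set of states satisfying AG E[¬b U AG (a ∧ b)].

{n1}

Sat(¬b) = {n0, n3, n4, n6}
Sat(a ∧ b) = {n1}
AG (a ∧ b): greatest fixpoint, start Z0 = {n1}, keep only states in Sat with every successor in Z. Already a fixed point.
Sat(AG (a ∧ b)) = {n1}
E[¬b U AG (a ∧ b)]: least fixpoint, start Z0 = Sat(AG (a ∧ b)) = {n1}, add states in Sat(¬b) with some successor in Z. Already a fixed point.
Sat(E[¬b U AG (a ∧ b)]) = {n1}
AG E[¬b U AG (a ∧ b)]: greatest fixpoint, start Z0 = {n1}, keep only states in Sat with every successor in Z. Already a fixed point.
Sat(AG E[¬b U AG (a ∧ b)]) = {n1}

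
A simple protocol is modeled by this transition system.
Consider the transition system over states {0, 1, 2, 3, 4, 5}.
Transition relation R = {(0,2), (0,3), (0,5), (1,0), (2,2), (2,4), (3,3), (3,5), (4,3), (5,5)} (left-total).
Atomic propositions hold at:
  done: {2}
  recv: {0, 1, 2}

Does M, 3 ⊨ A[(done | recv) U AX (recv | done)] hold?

No

Sat(done | recv) = {0, 1, 2}
Sat(recv | done) = {0, 1, 2}
Sat(AX (recv | done)) = {s : every successor in {0, 1, 2}} = {1}
A[(done | recv) U AX (recv | done)]: least fixpoint, start Z0 = Sat(AX (recv | done)) = {1}, add states in Sat(done | recv) with every successor in Z. Already a fixed point.
Sat(A[(done | recv) U AX (recv | done)]) = {1}
3 ∉ Sat(A[(done | recv) U AX (recv | done)]) = {1}, so the formula does not hold at 3.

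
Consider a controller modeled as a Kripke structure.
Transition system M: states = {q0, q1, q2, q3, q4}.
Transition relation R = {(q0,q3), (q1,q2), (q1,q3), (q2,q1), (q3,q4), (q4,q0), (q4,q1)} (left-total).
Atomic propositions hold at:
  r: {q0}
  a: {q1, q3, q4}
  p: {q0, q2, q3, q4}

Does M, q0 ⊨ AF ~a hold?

Sat(~a) = {q0, q2}
AF ~a: least fixpoint, start Z0 = {q0, q2}, add states with every successor in Z. Already a fixed point.
Sat(AF ~a) = {q0, q2}
q0 ∈ Sat(AF ~a) = {q0, q2}, so the formula holds at q0.

Yes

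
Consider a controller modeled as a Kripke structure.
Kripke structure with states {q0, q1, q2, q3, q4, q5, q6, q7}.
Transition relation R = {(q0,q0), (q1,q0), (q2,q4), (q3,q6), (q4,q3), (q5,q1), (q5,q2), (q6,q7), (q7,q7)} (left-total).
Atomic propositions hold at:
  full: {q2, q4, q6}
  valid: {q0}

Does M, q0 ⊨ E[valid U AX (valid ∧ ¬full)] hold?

Yes

Sat(¬full) = {q0, q1, q3, q5, q7}
Sat(valid ∧ ¬full) = {q0}
Sat(AX (valid ∧ ¬full)) = {s : every successor in {q0}} = {q0, q1}
E[valid U AX (valid ∧ ¬full)]: least fixpoint, start Z0 = Sat(AX (valid ∧ ¬full)) = {q0, q1}, add states in Sat(valid) with some successor in Z. Already a fixed point.
Sat(E[valid U AX (valid ∧ ¬full)]) = {q0, q1}
q0 ∈ Sat(E[valid U AX (valid ∧ ¬full)]) = {q0, q1}, so the formula holds at q0.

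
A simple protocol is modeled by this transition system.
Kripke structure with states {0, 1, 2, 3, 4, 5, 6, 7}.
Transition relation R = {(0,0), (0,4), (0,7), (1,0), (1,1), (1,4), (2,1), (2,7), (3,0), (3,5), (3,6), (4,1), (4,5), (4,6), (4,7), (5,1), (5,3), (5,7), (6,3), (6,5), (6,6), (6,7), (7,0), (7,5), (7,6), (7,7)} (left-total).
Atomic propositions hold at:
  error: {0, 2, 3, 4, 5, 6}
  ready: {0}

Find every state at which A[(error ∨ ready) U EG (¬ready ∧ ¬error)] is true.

{1, 2, 7}

Sat(error ∨ ready) = {0, 2, 3, 4, 5, 6}
Sat(¬ready) = {1, 2, 3, 4, 5, 6, 7}
Sat(¬error) = {1, 7}
Sat(¬ready ∧ ¬error) = {1, 7}
EG (¬ready ∧ ¬error): greatest fixpoint, start Z0 = {1, 7}, keep only states in Sat with some successor in Z. Already a fixed point.
Sat(EG (¬ready ∧ ¬error)) = {1, 7}
A[(error ∨ ready) U EG (¬ready ∧ ¬error)]: least fixpoint, start Z0 = Sat(EG (¬ready ∧ ¬error)) = {1, 7}, add states in Sat(error ∨ ready) with every successor in Z. Z1 = {1, 2, 7}; fixed.
Sat(A[(error ∨ ready) U EG (¬ready ∧ ¬error)]) = {1, 2, 7}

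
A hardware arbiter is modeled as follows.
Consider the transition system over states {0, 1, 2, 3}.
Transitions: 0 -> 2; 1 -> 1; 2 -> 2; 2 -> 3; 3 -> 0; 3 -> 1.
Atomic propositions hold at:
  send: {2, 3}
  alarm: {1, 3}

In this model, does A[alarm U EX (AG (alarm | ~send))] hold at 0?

No

Sat(~send) = {0, 1}
Sat(alarm | ~send) = {0, 1, 3}
AG (alarm | ~send): greatest fixpoint, start Z0 = {0, 1, 3}, keep only states in Sat with every successor in Z. Z1 = {1, 3}; Z2 = {1}; fixed.
Sat(AG (alarm | ~send)) = {1}
Sat(EX (AG (alarm | ~send))) = {s : some successor in {1}} = {1, 3}
A[alarm U EX (AG (alarm | ~send))]: least fixpoint, start Z0 = Sat(EX (AG (alarm | ~send))) = {1, 3}, add states in Sat(alarm) with every successor in Z. Already a fixed point.
Sat(A[alarm U EX (AG (alarm | ~send))]) = {1, 3}
0 ∉ Sat(A[alarm U EX (AG (alarm | ~send))]) = {1, 3}, so the formula does not hold at 0.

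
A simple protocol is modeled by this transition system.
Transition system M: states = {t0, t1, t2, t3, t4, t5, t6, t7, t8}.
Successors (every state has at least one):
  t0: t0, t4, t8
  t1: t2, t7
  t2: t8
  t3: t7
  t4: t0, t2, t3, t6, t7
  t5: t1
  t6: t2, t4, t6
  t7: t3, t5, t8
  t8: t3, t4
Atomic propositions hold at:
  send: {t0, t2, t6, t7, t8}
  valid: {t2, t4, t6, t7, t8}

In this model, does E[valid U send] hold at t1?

No

E[valid U send]: least fixpoint, start Z0 = Sat(send) = {t0, t2, t6, t7, t8}, add states in Sat(valid) with some successor in Z. Z1 = {t0, t2, t4, t6, t7, t8}; fixed.
Sat(E[valid U send]) = {t0, t2, t4, t6, t7, t8}
t1 ∉ Sat(E[valid U send]) = {t0, t2, t4, t6, t7, t8}, so the formula does not hold at t1.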